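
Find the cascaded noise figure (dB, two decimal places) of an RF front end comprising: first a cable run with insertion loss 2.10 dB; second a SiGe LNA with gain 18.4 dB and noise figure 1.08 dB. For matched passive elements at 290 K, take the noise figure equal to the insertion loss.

Convert to linear (a loss of L dB is a gain of −L dB): F_i = 10^(NF_i/10), G_i = 10^(G_i,dB/10)
  Stage 1: F_1 = 10^(2.10/10) = 1.622, G_1 = 10^(−2.10/10) = 0.6166
  Stage 2: F_2 = 10^(1.08/10) = 1.282, G_2 = 10^(18.4/10) = 69.18
Friis cascade:
  F = 1.622 + (1.282 − 1)/0.6166 = 2.080
NF = 10 log₁₀(2.080) = 3.18 dB

3.18 dB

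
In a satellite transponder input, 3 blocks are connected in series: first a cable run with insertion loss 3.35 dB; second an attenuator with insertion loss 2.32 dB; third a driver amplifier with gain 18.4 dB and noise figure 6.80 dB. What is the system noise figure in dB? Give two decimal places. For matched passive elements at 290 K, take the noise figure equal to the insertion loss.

Convert to linear (a loss of L dB is a gain of −L dB): F_i = 10^(NF_i/10), G_i = 10^(G_i,dB/10)
  Stage 1: F_1 = 10^(3.35/10) = 2.163, G_1 = 10^(−3.35/10) = 0.4624
  Stage 2: F_2 = 10^(2.32/10) = 1.706, G_2 = 10^(−2.32/10) = 0.5861
  Stage 3: F_3 = 10^(6.80/10) = 4.786, G_3 = 10^(18.4/10) = 69.18
Friis cascade:
  F = 2.163 + (1.706 − 1)/0.4624 + (4.786 − 1)/0.2710 = 17.66
NF = 10 log₁₀(17.66) = 12.47 dB

12.47 dB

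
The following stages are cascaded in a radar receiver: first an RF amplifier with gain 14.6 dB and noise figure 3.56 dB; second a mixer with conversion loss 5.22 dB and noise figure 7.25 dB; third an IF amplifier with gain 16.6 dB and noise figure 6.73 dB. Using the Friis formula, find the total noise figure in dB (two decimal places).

Convert to linear (a loss of L dB is a gain of −L dB): F_i = 10^(NF_i/10), G_i = 10^(G_i,dB/10)
  Stage 1: F_1 = 10^(3.56/10) = 2.270, G_1 = 10^(14.6/10) = 28.84
  Stage 2: F_2 = 10^(7.25/10) = 5.309, G_2 = 10^(−5.22/10) = 0.3006
  Stage 3: F_3 = 10^(6.73/10) = 4.710, G_3 = 10^(16.6/10) = 45.71
Friis cascade:
  F = 2.270 + (5.309 − 1)/28.84 + (4.710 − 1)/8.670 = 2.847
NF = 10 log₁₀(2.847) = 4.54 dB

4.54 dB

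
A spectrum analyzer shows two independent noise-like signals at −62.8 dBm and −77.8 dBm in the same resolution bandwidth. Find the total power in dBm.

Convert to linear, add, convert back:
P₁ = 5.25×10⁻¹⁰ W, P₂ = 1.66×10⁻¹¹ W
P_tot = 5.41×10⁻¹⁰ W → 10 log₁₀(P_tot / 10⁻³) = −62.7 dBm

−62.7 dBm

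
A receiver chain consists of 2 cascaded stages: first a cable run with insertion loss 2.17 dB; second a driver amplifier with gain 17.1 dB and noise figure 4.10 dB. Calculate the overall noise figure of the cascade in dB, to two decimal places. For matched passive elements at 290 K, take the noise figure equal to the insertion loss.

Convert to linear (a loss of L dB is a gain of −L dB): F_i = 10^(NF_i/10), G_i = 10^(G_i,dB/10)
  Stage 1: F_1 = 10^(2.17/10) = 1.648, G_1 = 10^(−2.17/10) = 0.6067
  Stage 2: F_2 = 10^(4.10/10) = 2.570, G_2 = 10^(17.1/10) = 51.29
Friis cascade:
  F = 1.648 + (2.570 − 1)/0.6067 = 4.236
NF = 10 log₁₀(4.236) = 6.27 dB

6.27 dB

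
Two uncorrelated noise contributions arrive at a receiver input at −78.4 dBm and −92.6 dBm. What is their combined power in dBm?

−78.2 dBm

Convert to linear, add, convert back:
P₁ = 1.45×10⁻¹¹ W, P₂ = 5.50×10⁻¹³ W
P_tot = 1.50×10⁻¹¹ W → 10 log₁₀(P_tot / 10⁻³) = −78.2 dBm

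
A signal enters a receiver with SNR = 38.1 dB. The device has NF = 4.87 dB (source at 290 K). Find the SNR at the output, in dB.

33.23 dB

By definition F = SNR_in/SNR_out, so in dB: SNR_out = SNR_in − NF
SNR_out = 38.1 − 4.87 = 33.23 dB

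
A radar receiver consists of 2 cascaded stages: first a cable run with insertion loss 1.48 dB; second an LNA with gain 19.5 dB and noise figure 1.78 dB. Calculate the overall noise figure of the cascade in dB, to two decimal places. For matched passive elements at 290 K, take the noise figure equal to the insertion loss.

3.26 dB

Convert to linear (a loss of L dB is a gain of −L dB): F_i = 10^(NF_i/10), G_i = 10^(G_i,dB/10)
  Stage 1: F_1 = 10^(1.48/10) = 1.406, G_1 = 10^(−1.48/10) = 0.7112
  Stage 2: F_2 = 10^(1.78/10) = 1.507, G_2 = 10^(19.5/10) = 89.13
Friis cascade:
  F = 1.406 + (1.507 − 1)/0.7112 = 2.118
NF = 10 log₁₀(2.118) = 3.26 dB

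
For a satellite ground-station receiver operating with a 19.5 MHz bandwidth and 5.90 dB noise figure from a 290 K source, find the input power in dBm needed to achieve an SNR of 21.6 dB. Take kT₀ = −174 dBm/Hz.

−73.6 dBm

Sensitivity = −174 + 10 log₁₀(B) + NF + SNR_min
= −174 + 72.9 + 5.90 + 21.6
= −73.60 dBm → −73.6 dBm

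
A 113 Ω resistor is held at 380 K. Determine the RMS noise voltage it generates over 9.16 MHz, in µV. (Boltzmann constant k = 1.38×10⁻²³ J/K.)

4.66 µV

V_n = √(4kTRB)
4kTRB = 4 × 1.38×10⁻²³ × 380 × 1.13×10² × 9.16×10⁶ = 2.17×10⁻¹¹ V²
V_n = √(2.17×10⁻¹¹) = 4.66×10⁻⁶ V = 4.66 µV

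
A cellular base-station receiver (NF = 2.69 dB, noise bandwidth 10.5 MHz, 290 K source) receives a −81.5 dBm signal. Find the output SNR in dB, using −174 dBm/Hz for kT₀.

19.6 dB

Noise floor: N = −174 + 10 log₁₀(B) + NF
10 log₁₀(1.05×10⁷) = 70.21 dB
N = −174 + 70.21 + 2.69 = −101.10 dBm
SNR = P_sig − N = −81.5 − (−101.10) = 19.60 dB → 19.6 dB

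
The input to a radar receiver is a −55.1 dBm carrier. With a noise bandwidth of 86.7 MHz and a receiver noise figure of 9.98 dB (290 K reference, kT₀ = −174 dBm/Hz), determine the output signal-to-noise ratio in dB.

Noise floor: N = −174 + 10 log₁₀(B) + NF
10 log₁₀(8.67×10⁷) = 79.38 dB
N = −174 + 79.38 + 9.98 = −84.64 dBm
SNR = P_sig − N = −55.1 − (−84.64) = 29.54 dB → 29.5 dB

29.5 dB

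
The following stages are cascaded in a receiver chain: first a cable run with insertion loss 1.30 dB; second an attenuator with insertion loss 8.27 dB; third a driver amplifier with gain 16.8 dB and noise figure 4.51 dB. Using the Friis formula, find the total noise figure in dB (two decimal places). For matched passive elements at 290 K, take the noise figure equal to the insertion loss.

14.08 dB

Convert to linear (a loss of L dB is a gain of −L dB): F_i = 10^(NF_i/10), G_i = 10^(G_i,dB/10)
  Stage 1: F_1 = 10^(1.30/10) = 1.349, G_1 = 10^(−1.30/10) = 0.7413
  Stage 2: F_2 = 10^(8.27/10) = 6.714, G_2 = 10^(−8.27/10) = 0.1489
  Stage 3: F_3 = 10^(4.51/10) = 2.825, G_3 = 10^(16.8/10) = 47.86
Friis cascade:
  F = 1.349 + (6.714 − 1)/0.7413 + (2.825 − 1)/0.1104 = 25.59
NF = 10 log₁₀(25.59) = 14.08 dB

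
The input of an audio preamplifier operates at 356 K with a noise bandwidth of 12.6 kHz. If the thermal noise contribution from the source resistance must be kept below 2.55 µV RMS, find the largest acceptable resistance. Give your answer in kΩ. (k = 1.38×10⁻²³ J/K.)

26.3 kΩ

Johnson–Nyquist: V_n = √(4kTRB) ⇒ R = V_n² / (4kTB)
4kTB = 4 × 1.38×10⁻²³ × 356 × 1.26×10⁴ = 2.48×10⁻¹⁶
R = (2.55×10⁻⁶)² / 2.48×10⁻¹⁶ = 2.63×10⁴ Ω = 26.3 kΩ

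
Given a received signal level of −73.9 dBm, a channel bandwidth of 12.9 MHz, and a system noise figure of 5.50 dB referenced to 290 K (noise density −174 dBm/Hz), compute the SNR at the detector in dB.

23.5 dB

Noise floor: N = −174 + 10 log₁₀(B) + NF
10 log₁₀(1.29×10⁷) = 71.11 dB
N = −174 + 71.11 + 5.50 = −97.39 dBm
SNR = P_sig − N = −73.9 − (−97.39) = 23.49 dB → 23.5 dB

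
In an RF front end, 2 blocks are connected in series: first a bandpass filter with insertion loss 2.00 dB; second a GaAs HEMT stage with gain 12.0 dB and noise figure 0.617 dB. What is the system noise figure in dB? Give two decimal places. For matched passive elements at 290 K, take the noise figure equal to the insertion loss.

2.62 dB

Convert to linear (a loss of L dB is a gain of −L dB): F_i = 10^(NF_i/10), G_i = 10^(G_i,dB/10)
  Stage 1: F_1 = 10^(2.00/10) = 1.585, G_1 = 10^(−2.00/10) = 0.6310
  Stage 2: F_2 = 10^(0.617/10) = 1.153, G_2 = 10^(12.0/10) = 15.85
Friis cascade:
  F = 1.585 + (1.153 − 1)/0.6310 = 1.827
NF = 10 log₁₀(1.827) = 2.62 dB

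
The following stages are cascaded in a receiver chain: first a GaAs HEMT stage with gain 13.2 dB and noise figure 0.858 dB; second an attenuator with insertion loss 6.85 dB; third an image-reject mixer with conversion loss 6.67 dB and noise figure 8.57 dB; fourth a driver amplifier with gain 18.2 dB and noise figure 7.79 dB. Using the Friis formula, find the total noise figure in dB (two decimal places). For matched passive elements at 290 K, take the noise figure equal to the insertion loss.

9.16 dB

Convert to linear (a loss of L dB is a gain of −L dB): F_i = 10^(NF_i/10), G_i = 10^(G_i,dB/10)
  Stage 1: F_1 = 10^(0.858/10) = 1.218, G_1 = 10^(13.2/10) = 20.89
  Stage 2: F_2 = 10^(6.85/10) = 4.842, G_2 = 10^(−6.85/10) = 0.2065
  Stage 3: F_3 = 10^(8.57/10) = 7.194, G_3 = 10^(−6.67/10) = 0.2153
  Stage 4: F_4 = 10^(7.79/10) = 6.012, G_4 = 10^(18.2/10) = 66.07
Friis cascade:
  F = 1.218 + (4.842 − 1)/20.89 + (7.194 − 1)/4.315 + (6.012 − 1)/0.9290 = 8.233
NF = 10 log₁₀(8.233) = 9.16 dB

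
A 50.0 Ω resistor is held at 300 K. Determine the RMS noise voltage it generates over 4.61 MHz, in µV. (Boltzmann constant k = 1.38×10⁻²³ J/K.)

1.95 µV

V_n = √(4kTRB)
4kTRB = 4 × 1.38×10⁻²³ × 300 × 5.00×10¹ × 4.61×10⁶ = 3.82×10⁻¹² V²
V_n = √(3.82×10⁻¹²) = 1.95×10⁻⁶ V = 1.95 µV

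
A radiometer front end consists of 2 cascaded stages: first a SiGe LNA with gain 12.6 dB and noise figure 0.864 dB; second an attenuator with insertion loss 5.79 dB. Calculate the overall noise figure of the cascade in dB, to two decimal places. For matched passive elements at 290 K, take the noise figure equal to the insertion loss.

Convert to linear (a loss of L dB is a gain of −L dB): F_i = 10^(NF_i/10), G_i = 10^(G_i,dB/10)
  Stage 1: F_1 = 10^(0.864/10) = 1.220, G_1 = 10^(12.6/10) = 18.20
  Stage 2: F_2 = 10^(5.79/10) = 3.793, G_2 = 10^(−5.79/10) = 0.2636
Friis cascade:
  F = 1.220 + (3.793 − 1)/18.20 = 1.374
NF = 10 log₁₀(1.374) = 1.38 dB

1.38 dB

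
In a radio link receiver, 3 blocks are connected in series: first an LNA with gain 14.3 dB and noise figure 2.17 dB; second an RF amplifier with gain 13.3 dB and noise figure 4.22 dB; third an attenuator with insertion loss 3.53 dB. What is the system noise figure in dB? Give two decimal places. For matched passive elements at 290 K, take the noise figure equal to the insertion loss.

2.33 dB

Convert to linear (a loss of L dB is a gain of −L dB): F_i = 10^(NF_i/10), G_i = 10^(G_i,dB/10)
  Stage 1: F_1 = 10^(2.17/10) = 1.648, G_1 = 10^(14.3/10) = 26.92
  Stage 2: F_2 = 10^(4.22/10) = 2.642, G_2 = 10^(13.3/10) = 21.38
  Stage 3: F_3 = 10^(3.53/10) = 2.254, G_3 = 10^(−3.53/10) = 0.4436
Friis cascade:
  F = 1.648 + (2.642 − 1)/26.92 + (2.254 − 1)/575.4 = 1.711
NF = 10 log₁₀(1.711) = 2.33 dB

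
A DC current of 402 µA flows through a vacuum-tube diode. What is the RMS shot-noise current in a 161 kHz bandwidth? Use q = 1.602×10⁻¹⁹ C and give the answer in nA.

I_n = √(2qI·B)
2qI·B = 2 × 1.602×10⁻¹⁹ × 4.02×10⁻⁴ × 1.61×10⁵ = 2.07×10⁻¹⁷ A²
I_n = √(2.07×10⁻¹⁷) = 4.55×10⁻⁹ A = 4.55 nA

4.55 nA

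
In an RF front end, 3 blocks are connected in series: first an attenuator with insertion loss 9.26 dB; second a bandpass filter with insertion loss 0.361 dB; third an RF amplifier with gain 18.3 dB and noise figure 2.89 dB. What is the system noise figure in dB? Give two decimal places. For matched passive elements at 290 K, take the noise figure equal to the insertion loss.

Convert to linear (a loss of L dB is a gain of −L dB): F_i = 10^(NF_i/10), G_i = 10^(G_i,dB/10)
  Stage 1: F_1 = 10^(9.26/10) = 8.433, G_1 = 10^(−9.26/10) = 0.1186
  Stage 2: F_2 = 10^(0.361/10) = 1.087, G_2 = 10^(−0.361/10) = 0.9202
  Stage 3: F_3 = 10^(2.89/10) = 1.945, G_3 = 10^(18.3/10) = 67.61
Friis cascade:
  F = 8.433 + (1.087 − 1)/0.1186 + (1.945 − 1)/0.1091 = 17.83
NF = 10 log₁₀(17.83) = 12.51 dB

12.51 dB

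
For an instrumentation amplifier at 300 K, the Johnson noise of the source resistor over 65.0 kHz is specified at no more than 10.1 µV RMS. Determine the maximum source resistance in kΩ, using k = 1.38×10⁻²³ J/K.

Johnson–Nyquist: V_n = √(4kTRB) ⇒ R = V_n² / (4kTB)
4kTB = 4 × 1.38×10⁻²³ × 300 × 6.50×10⁴ = 1.08×10⁻¹⁵
R = (1.01×10⁻⁵)² / 1.08×10⁻¹⁵ = 9.48×10⁴ Ω = 94.8 kΩ

94.8 kΩ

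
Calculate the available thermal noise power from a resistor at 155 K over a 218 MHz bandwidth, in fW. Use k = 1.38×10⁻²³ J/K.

466 fW

P_n = kTB = 1.38×10⁻²³ × 155 × 2.18×10⁸ = 4.66×10⁻¹³ W = 466 fW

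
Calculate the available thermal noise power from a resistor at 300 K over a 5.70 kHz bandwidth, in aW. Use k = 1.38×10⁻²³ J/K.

23.6 aW

P_n = kTB = 1.38×10⁻²³ × 300 × 5.70×10³ = 2.36×10⁻¹⁷ W = 23.6 aW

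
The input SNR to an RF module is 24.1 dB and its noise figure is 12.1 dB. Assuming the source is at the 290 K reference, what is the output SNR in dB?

By definition F = SNR_in/SNR_out, so in dB: SNR_out = SNR_in − NF
SNR_out = 24.1 − 12.1 = 12.0 dB

12.0 dB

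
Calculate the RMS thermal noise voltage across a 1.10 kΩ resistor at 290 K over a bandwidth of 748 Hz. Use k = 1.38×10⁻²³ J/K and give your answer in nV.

V_n = √(4kTRB)
4kTRB = 4 × 1.38×10⁻²³ × 290 × 1.10×10³ × 7.48×10² = 1.32×10⁻¹⁴ V²
V_n = √(1.32×10⁻¹⁴) = 1.15×10⁻⁷ V = 115 nV

115 nV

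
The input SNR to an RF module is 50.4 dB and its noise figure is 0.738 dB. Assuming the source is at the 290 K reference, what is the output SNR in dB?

By definition F = SNR_in/SNR_out, so in dB: SNR_out = SNR_in − NF
SNR_out = 50.4 − 0.738 = 49.662 dB

49.662 dB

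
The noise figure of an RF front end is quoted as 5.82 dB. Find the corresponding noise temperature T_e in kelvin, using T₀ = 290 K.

F = 10^(5.82/10) = 3.81944
T_e = (F − 1)·T₀ = (3.81944 − 1) × 290 = 818 K

818 K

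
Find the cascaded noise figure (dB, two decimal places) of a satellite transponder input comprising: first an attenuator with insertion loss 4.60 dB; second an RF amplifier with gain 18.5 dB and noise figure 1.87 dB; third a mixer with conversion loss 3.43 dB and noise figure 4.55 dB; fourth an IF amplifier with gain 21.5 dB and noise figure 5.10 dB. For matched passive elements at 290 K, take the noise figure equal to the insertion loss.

6.73 dB

Convert to linear (a loss of L dB is a gain of −L dB): F_i = 10^(NF_i/10), G_i = 10^(G_i,dB/10)
  Stage 1: F_1 = 10^(4.60/10) = 2.884, G_1 = 10^(−4.60/10) = 0.3467
  Stage 2: F_2 = 10^(1.87/10) = 1.538, G_2 = 10^(18.5/10) = 70.79
  Stage 3: F_3 = 10^(4.55/10) = 2.851, G_3 = 10^(−3.43/10) = 0.4539
  Stage 4: F_4 = 10^(5.10/10) = 3.236, G_4 = 10^(21.5/10) = 141.3
Friis cascade:
  F = 2.884 + (1.538 − 1)/0.3467 + (2.851 − 1)/24.55 + (3.236 − 1)/11.14 = 4.712
NF = 10 log₁₀(4.712) = 6.73 dB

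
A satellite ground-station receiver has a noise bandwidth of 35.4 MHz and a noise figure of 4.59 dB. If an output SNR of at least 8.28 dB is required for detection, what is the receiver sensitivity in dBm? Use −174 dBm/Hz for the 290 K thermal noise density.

−85.6 dBm

Sensitivity = −174 + 10 log₁₀(B) + NF + SNR_min
= −174 + 75.49 + 4.59 + 8.28
= −85.64 dBm → −85.6 dBm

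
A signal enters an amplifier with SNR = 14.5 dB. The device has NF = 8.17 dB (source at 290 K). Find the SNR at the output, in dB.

By definition F = SNR_in/SNR_out, so in dB: SNR_out = SNR_in − NF
SNR_out = 14.5 − 8.17 = 6.33 dB

6.33 dB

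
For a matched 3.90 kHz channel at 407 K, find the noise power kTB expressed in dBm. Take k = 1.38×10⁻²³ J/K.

P_n = kTB = 1.38×10⁻²³ × 407 × 3.90×10³ = 2.19×10⁻¹⁷ W
In dBm: 10 log₁₀(2.19×10⁻¹⁷ / 10⁻³) = −136.6 dBm

−136.6 dBm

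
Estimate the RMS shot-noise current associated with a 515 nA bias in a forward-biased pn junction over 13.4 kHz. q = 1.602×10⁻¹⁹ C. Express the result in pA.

I_n = √(2qI·B)
2qI·B = 2 × 1.602×10⁻¹⁹ × 5.15×10⁻⁷ × 1.34×10⁴ = 2.21×10⁻²¹ A²
I_n = √(2.21×10⁻²¹) = 4.70×10⁻¹¹ A = 47.0 pA

47.0 pA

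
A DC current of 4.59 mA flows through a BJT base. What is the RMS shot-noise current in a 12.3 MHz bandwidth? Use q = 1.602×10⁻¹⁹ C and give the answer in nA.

I_n = √(2qI·B)
2qI·B = 2 × 1.602×10⁻¹⁹ × 4.59×10⁻³ × 1.23×10⁷ = 1.81×10⁻¹⁴ A²
I_n = √(1.81×10⁻¹⁴) = 1.34×10⁻⁷ A = 134 nA

134 nA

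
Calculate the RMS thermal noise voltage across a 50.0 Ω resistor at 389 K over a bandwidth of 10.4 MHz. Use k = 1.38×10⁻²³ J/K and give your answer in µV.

3.34 µV

V_n = √(4kTRB)
4kTRB = 4 × 1.38×10⁻²³ × 389 × 5.00×10¹ × 1.04×10⁷ = 1.12×10⁻¹¹ V²
V_n = √(1.12×10⁻¹¹) = 3.34×10⁻⁶ V = 3.34 µV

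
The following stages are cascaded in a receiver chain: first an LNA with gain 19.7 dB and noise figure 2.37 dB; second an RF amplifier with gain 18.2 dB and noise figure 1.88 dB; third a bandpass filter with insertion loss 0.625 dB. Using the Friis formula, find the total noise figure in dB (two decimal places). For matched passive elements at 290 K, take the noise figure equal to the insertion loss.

Convert to linear (a loss of L dB is a gain of −L dB): F_i = 10^(NF_i/10), G_i = 10^(G_i,dB/10)
  Stage 1: F_1 = 10^(2.37/10) = 1.726, G_1 = 10^(19.7/10) = 93.33
  Stage 2: F_2 = 10^(1.88/10) = 1.542, G_2 = 10^(18.2/10) = 66.07
  Stage 3: F_3 = 10^(0.625/10) = 1.155, G_3 = 10^(−0.625/10) = 0.8660
Friis cascade:
  F = 1.726 + (1.542 − 1)/93.33 + (1.155 − 1)/6166 = 1.732
NF = 10 log₁₀(1.732) = 2.38 dB

2.38 dB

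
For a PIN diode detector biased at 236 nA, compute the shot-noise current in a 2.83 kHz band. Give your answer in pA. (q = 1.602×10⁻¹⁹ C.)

I_n = √(2qI·B)
2qI·B = 2 × 1.602×10⁻¹⁹ × 2.36×10⁻⁷ × 2.83×10³ = 2.14×10⁻²² A²
I_n = √(2.14×10⁻²²) = 1.46×10⁻¹¹ A = 14.6 pA

14.6 pA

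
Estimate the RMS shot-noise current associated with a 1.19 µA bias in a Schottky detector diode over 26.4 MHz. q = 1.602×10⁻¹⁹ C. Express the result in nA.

I_n = √(2qI·B)
2qI·B = 2 × 1.602×10⁻¹⁹ × 1.19×10⁻⁶ × 2.64×10⁷ = 1.01×10⁻¹⁷ A²
I_n = √(1.01×10⁻¹⁷) = 3.17×10⁻⁹ A = 3.17 nA

3.17 nA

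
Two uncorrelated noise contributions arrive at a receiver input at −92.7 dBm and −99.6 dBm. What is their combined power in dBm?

Convert to linear, add, convert back:
P₁ = 5.37×10⁻¹³ W, P₂ = 1.10×10⁻¹³ W
P_tot = 6.47×10⁻¹³ W → 10 log₁₀(P_tot / 10⁻³) = −91.9 dBm

−91.9 dBm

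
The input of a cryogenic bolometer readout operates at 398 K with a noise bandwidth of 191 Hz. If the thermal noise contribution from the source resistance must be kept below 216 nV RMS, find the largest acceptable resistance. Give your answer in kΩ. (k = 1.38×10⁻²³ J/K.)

11.1 kΩ

Johnson–Nyquist: V_n = √(4kTRB) ⇒ R = V_n² / (4kTB)
4kTB = 4 × 1.38×10⁻²³ × 398 × 1.91×10² = 4.20×10⁻¹⁸
R = (2.16×10⁻⁷)² / 4.20×10⁻¹⁸ = 1.11×10⁴ Ω = 11.1 kΩ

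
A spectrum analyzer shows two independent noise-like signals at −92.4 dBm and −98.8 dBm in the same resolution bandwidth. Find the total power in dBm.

Convert to linear, add, convert back:
P₁ = 5.75×10⁻¹³ W, P₂ = 1.32×10⁻¹³ W
P_tot = 7.07×10⁻¹³ W → 10 log₁₀(P_tot / 10⁻³) = −91.5 dBm

−91.5 dBm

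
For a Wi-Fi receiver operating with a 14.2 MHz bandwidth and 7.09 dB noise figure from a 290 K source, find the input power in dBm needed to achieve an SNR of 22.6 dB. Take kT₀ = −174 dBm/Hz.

Sensitivity = −174 + 10 log₁₀(B) + NF + SNR_min
= −174 + 71.52 + 7.09 + 22.6
= −72.79 dBm → −72.8 dBm

−72.8 dBm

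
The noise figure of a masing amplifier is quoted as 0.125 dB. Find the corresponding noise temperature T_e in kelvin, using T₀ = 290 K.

F = 10^(0.125/10) = 1.0292
T_e = (F − 1)·T₀ = (1.0292 − 1) × 290 = 8.47 K

8.47 K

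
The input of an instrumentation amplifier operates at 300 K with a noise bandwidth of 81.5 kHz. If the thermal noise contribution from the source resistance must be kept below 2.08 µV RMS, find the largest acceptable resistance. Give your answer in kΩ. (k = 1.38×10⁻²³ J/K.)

3.21 kΩ

Johnson–Nyquist: V_n = √(4kTRB) ⇒ R = V_n² / (4kTB)
4kTB = 4 × 1.38×10⁻²³ × 300 × 8.15×10⁴ = 1.35×10⁻¹⁵
R = (2.08×10⁻⁶)² / 1.35×10⁻¹⁵ = 3.21×10³ Ω = 3.21 kΩ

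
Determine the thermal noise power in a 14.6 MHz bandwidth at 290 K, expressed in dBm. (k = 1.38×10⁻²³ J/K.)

−102.3 dBm

P_n = kTB = 1.38×10⁻²³ × 290 × 1.46×10⁷ = 5.84×10⁻¹⁴ W
In dBm: 10 log₁₀(5.84×10⁻¹⁴ / 10⁻³) = −102.3 dBm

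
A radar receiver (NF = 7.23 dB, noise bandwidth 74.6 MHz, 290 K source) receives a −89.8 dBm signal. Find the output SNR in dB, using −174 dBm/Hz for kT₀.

Noise floor: N = −174 + 10 log₁₀(B) + NF
10 log₁₀(7.46×10⁷) = 78.73 dB
N = −174 + 78.73 + 7.23 = −88.04 dBm
SNR = P_sig − N = −89.8 − (−88.04) = −1.76 dB → −1.8 dB

−1.8 dB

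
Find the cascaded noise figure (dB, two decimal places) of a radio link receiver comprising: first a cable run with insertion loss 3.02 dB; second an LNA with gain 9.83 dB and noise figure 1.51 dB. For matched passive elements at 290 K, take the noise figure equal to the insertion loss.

Convert to linear (a loss of L dB is a gain of −L dB): F_i = 10^(NF_i/10), G_i = 10^(G_i,dB/10)
  Stage 1: F_1 = 10^(3.02/10) = 2.004, G_1 = 10^(−3.02/10) = 0.4989
  Stage 2: F_2 = 10^(1.51/10) = 1.416, G_2 = 10^(9.83/10) = 9.616
Friis cascade:
  F = 2.004 + (1.416 − 1)/0.4989 = 2.838
NF = 10 log₁₀(2.838) = 4.53 dB

4.53 dB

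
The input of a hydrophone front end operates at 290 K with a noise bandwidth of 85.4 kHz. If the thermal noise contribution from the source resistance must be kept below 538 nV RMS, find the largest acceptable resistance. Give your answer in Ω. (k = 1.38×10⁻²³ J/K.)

212 Ω

Johnson–Nyquist: V_n = √(4kTRB) ⇒ R = V_n² / (4kTB)
4kTB = 4 × 1.38×10⁻²³ × 290 × 8.54×10⁴ = 1.37×10⁻¹⁵
R = (5.38×10⁻⁷)² / 1.37×10⁻¹⁵ = 2.12×10² Ω = 212 Ω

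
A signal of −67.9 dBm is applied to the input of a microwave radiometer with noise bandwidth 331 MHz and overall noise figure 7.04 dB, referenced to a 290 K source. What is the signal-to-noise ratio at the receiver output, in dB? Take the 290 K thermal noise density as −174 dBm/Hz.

Noise floor: N = −174 + 10 log₁₀(B) + NF
10 log₁₀(3.31×10⁸) = 85.2 dB
N = −174 + 85.2 + 7.04 = −81.76 dBm
SNR = P_sig − N = −67.9 − (−81.76) = 13.86 dB → 13.9 dB

13.9 dB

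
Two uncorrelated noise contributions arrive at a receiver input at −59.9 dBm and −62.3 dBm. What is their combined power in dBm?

−57.9 dBm

Convert to linear, add, convert back:
P₁ = 1.02×10⁻⁹ W, P₂ = 5.89×10⁻¹⁰ W
P_tot = 1.61×10⁻⁹ W → 10 log₁₀(P_tot / 10⁻³) = −57.9 dBm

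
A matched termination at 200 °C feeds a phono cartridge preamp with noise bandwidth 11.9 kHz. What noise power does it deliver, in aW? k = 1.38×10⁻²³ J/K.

T = 200 °C + 273.15 = 473.15 K
P_n = kTB = 1.38×10⁻²³ × 473.15 × 1.19×10⁴ = 7.77×10⁻¹⁷ W = 77.7 aW

77.7 aW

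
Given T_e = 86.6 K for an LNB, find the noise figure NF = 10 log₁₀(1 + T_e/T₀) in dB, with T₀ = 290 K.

1.13 dB

F = 1 + T_e/T₀ = 1 + 86.6/290 = 1.29862
NF = 10 log₁₀(1.29862) = 1.13 dB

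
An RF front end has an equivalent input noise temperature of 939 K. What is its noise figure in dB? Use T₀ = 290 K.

6.27 dB

F = 1 + T_e/T₀ = 1 + 939/290 = 4.23793
NF = 10 log₁₀(4.23793) = 6.27 dB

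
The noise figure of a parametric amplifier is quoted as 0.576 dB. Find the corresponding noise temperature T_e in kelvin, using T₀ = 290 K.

41.1 K

F = 10^(0.576/10) = 1.14183
T_e = (F − 1)·T₀ = (1.14183 − 1) × 290 = 41.1 K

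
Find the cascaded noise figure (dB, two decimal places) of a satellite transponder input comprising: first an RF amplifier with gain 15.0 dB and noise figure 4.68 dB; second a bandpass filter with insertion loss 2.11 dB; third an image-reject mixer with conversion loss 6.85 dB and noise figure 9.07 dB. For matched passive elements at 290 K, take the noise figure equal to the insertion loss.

Convert to linear (a loss of L dB is a gain of −L dB): F_i = 10^(NF_i/10), G_i = 10^(G_i,dB/10)
  Stage 1: F_1 = 10^(4.68/10) = 2.938, G_1 = 10^(15.0/10) = 31.62
  Stage 2: F_2 = 10^(2.11/10) = 1.626, G_2 = 10^(−2.11/10) = 0.6152
  Stage 3: F_3 = 10^(9.07/10) = 8.072, G_3 = 10^(−6.85/10) = 0.2065
Friis cascade:
  F = 2.938 + (1.626 − 1)/31.62 + (8.072 − 1)/19.45 = 3.321
NF = 10 log₁₀(3.321) = 5.21 dB

5.21 dB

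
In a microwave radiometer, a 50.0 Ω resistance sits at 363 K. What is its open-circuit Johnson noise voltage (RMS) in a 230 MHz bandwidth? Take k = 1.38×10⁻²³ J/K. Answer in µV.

V_n = √(4kTRB)
4kTRB = 4 × 1.38×10⁻²³ × 363 × 5.00×10¹ × 2.30×10⁸ = 2.30×10⁻¹⁰ V²
V_n = √(2.30×10⁻¹⁰) = 1.52×10⁻⁵ V = 15.2 µV

15.2 µV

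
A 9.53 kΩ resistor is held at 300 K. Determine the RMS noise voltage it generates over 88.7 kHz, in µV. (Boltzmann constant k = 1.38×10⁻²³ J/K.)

3.74 µV

V_n = √(4kTRB)
4kTRB = 4 × 1.38×10⁻²³ × 300 × 9.53×10³ × 8.87×10⁴ = 1.40×10⁻¹¹ V²
V_n = √(1.40×10⁻¹¹) = 3.74×10⁻⁶ V = 3.74 µV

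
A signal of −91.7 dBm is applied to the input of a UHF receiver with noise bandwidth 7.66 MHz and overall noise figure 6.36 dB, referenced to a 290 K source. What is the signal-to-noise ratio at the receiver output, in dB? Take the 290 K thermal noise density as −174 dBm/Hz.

7.1 dB

Noise floor: N = −174 + 10 log₁₀(B) + NF
10 log₁₀(7.66×10⁶) = 68.84 dB
N = −174 + 68.84 + 6.36 = −98.80 dBm
SNR = P_sig − N = −91.7 − (−98.80) = 7.10 dB → 7.1 dB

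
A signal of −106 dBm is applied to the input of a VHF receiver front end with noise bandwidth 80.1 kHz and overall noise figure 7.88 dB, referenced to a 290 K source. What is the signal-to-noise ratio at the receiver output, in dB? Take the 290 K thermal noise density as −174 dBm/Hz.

11.1 dB

Noise floor: N = −174 + 10 log₁₀(B) + NF
10 log₁₀(8.01×10⁴) = 49.04 dB
N = −174 + 49.04 + 7.88 = −117.08 dBm
SNR = P_sig − N = −106 − (−117.08) = 11.08 dB → 11.1 dB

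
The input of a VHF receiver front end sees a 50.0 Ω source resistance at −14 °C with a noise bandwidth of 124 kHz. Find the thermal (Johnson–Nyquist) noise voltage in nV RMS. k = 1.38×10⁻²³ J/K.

T = −14 °C + 273.15 = 259.15 K
V_n = √(4kTRB)
4kTRB = 4 × 1.38×10⁻²³ × 259.15 × 5.00×10¹ × 1.24×10⁵ = 8.87×10⁻¹⁴ V²
V_n = √(8.87×10⁻¹⁴) = 2.98×10⁻⁷ V = 298 nV

298 nV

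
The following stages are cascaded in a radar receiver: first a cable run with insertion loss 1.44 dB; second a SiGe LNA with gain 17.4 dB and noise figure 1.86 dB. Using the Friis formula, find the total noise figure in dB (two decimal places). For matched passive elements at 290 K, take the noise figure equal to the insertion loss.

3.30 dB

Convert to linear (a loss of L dB is a gain of −L dB): F_i = 10^(NF_i/10), G_i = 10^(G_i,dB/10)
  Stage 1: F_1 = 10^(1.44/10) = 1.393, G_1 = 10^(−1.44/10) = 0.7178
  Stage 2: F_2 = 10^(1.86/10) = 1.535, G_2 = 10^(17.4/10) = 54.95
Friis cascade:
  F = 1.393 + (1.535 − 1)/0.7178 = 2.138
NF = 10 log₁₀(2.138) = 3.30 dB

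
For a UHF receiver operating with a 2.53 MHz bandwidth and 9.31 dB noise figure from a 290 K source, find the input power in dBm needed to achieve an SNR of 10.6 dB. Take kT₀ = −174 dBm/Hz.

−90.1 dBm

Sensitivity = −174 + 10 log₁₀(B) + NF + SNR_min
= −174 + 64.03 + 9.31 + 10.6
= −90.06 dBm → −90.1 dBm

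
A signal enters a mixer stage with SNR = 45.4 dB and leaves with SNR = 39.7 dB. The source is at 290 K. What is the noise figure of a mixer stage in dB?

NF (dB) = SNR_in(dB) − SNR_out(dB) when the source is at T₀
NF = 45.4 − 39.7 = 5.7 dB

5.7 dB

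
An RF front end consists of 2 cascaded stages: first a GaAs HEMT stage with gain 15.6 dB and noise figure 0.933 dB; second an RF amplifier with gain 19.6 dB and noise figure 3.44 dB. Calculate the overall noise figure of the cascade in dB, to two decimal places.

1.05 dB

Convert to linear (a loss of L dB is a gain of −L dB): F_i = 10^(NF_i/10), G_i = 10^(G_i,dB/10)
  Stage 1: F_1 = 10^(0.933/10) = 1.240, G_1 = 10^(15.6/10) = 36.31
  Stage 2: F_2 = 10^(3.44/10) = 2.208, G_2 = 10^(19.6/10) = 91.20
Friis cascade:
  F = 1.240 + (2.208 − 1)/36.31 = 1.273
NF = 10 log₁₀(1.273) = 1.05 dB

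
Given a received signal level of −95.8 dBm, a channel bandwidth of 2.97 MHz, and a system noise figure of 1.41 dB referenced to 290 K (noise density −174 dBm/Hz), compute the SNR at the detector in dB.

12.1 dB

Noise floor: N = −174 + 10 log₁₀(B) + NF
10 log₁₀(2.97×10⁶) = 64.73 dB
N = −174 + 64.73 + 1.41 = −107.86 dBm
SNR = P_sig − N = −95.8 − (−107.86) = 12.06 dB → 12.1 dB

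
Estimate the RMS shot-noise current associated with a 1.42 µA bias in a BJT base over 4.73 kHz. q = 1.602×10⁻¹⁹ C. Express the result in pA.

I_n = √(2qI·B)
2qI·B = 2 × 1.602×10⁻¹⁹ × 1.42×10⁻⁶ × 4.73×10³ = 2.15×10⁻²¹ A²
I_n = √(2.15×10⁻²¹) = 4.64×10⁻¹¹ A = 46.4 pA

46.4 pA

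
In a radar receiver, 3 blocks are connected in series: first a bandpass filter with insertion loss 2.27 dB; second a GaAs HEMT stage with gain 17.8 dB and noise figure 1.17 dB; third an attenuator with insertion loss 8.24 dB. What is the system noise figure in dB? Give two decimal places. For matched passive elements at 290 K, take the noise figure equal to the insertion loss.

Convert to linear (a loss of L dB is a gain of −L dB): F_i = 10^(NF_i/10), G_i = 10^(G_i,dB/10)
  Stage 1: F_1 = 10^(2.27/10) = 1.687, G_1 = 10^(−2.27/10) = 0.5929
  Stage 2: F_2 = 10^(1.17/10) = 1.309, G_2 = 10^(17.8/10) = 60.26
  Stage 3: F_3 = 10^(8.24/10) = 6.668, G_3 = 10^(−8.24/10) = 0.1500
Friis cascade:
  F = 1.687 + (1.309 − 1)/0.5929 + (6.668 − 1)/35.73 = 2.367
NF = 10 log₁₀(2.367) = 3.74 dB

3.74 dB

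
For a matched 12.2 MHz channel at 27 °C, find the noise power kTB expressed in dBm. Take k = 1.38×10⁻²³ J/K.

T = 27 °C + 273.15 = 300.15 K
P_n = kTB = 1.38×10⁻²³ × 300.15 × 1.22×10⁷ = 5.05×10⁻¹⁴ W
In dBm: 10 log₁₀(5.05×10⁻¹⁴ / 10⁻³) = −103.0 dBm

−103.0 dBm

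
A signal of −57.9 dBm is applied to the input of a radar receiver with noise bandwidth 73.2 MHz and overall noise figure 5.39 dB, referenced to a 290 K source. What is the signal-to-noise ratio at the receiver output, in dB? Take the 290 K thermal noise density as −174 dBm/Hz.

32.1 dB

Noise floor: N = −174 + 10 log₁₀(B) + NF
10 log₁₀(7.32×10⁷) = 78.65 dB
N = −174 + 78.65 + 5.39 = −89.96 dBm
SNR = P_sig − N = −57.9 − (−89.96) = 32.06 dB → 32.1 dB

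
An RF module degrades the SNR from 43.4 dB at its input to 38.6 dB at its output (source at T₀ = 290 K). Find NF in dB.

4.8 dB

NF (dB) = SNR_in(dB) − SNR_out(dB) when the source is at T₀
NF = 43.4 − 38.6 = 4.8 dB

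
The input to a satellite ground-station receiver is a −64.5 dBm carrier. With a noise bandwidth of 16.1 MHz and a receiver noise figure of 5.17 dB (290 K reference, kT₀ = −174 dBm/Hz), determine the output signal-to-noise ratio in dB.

32.3 dB

Noise floor: N = −174 + 10 log₁₀(B) + NF
10 log₁₀(1.61×10⁷) = 72.07 dB
N = −174 + 72.07 + 5.17 = −96.76 dBm
SNR = P_sig − N = −64.5 − (−96.76) = 32.26 dB → 32.3 dB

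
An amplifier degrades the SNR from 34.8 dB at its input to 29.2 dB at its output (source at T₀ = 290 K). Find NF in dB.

NF (dB) = SNR_in(dB) − SNR_out(dB) when the source is at T₀
NF = 34.8 − 29.2 = 5.6 dB

5.6 dB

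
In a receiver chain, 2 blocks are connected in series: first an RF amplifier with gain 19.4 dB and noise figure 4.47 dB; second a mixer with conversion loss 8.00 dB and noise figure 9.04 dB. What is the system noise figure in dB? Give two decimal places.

4.59 dB

Convert to linear (a loss of L dB is a gain of −L dB): F_i = 10^(NF_i/10), G_i = 10^(G_i,dB/10)
  Stage 1: F_1 = 10^(4.47/10) = 2.799, G_1 = 10^(19.4/10) = 87.10
  Stage 2: F_2 = 10^(9.04/10) = 8.017, G_2 = 10^(−8.00/10) = 0.1585
Friis cascade:
  F = 2.799 + (8.017 − 1)/87.10 = 2.880
NF = 10 log₁₀(2.880) = 4.59 dB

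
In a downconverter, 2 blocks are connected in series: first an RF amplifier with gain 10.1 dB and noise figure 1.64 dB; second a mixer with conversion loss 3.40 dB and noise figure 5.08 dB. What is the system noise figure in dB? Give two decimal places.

Convert to linear (a loss of L dB is a gain of −L dB): F_i = 10^(NF_i/10), G_i = 10^(G_i,dB/10)
  Stage 1: F_1 = 10^(1.64/10) = 1.459, G_1 = 10^(10.1/10) = 10.23
  Stage 2: F_2 = 10^(5.08/10) = 3.221, G_2 = 10^(−3.40/10) = 0.4571
Friis cascade:
  F = 1.459 + (3.221 − 1)/10.23 = 1.676
NF = 10 log₁₀(1.676) = 2.24 dB

2.24 dB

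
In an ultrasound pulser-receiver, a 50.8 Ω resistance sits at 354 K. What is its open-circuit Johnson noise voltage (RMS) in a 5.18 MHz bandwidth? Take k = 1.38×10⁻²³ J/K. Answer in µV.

V_n = √(4kTRB)
4kTRB = 4 × 1.38×10⁻²³ × 354 × 5.08×10¹ × 5.18×10⁶ = 5.14×10⁻¹² V²
V_n = √(5.14×10⁻¹²) = 2.27×10⁻⁶ V = 2.27 µV

2.27 µV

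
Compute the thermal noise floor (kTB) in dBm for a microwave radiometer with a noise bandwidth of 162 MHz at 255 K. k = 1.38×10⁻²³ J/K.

−92.4 dBm

P_n = kTB = 1.38×10⁻²³ × 255 × 1.62×10⁸ = 5.70×10⁻¹³ W
In dBm: 10 log₁₀(5.70×10⁻¹³ / 10⁻³) = −92.4 dBm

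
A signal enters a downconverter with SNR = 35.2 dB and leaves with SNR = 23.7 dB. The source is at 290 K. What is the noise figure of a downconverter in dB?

11.5 dB

NF (dB) = SNR_in(dB) − SNR_out(dB) when the source is at T₀
NF = 35.2 − 23.7 = 11.5 dB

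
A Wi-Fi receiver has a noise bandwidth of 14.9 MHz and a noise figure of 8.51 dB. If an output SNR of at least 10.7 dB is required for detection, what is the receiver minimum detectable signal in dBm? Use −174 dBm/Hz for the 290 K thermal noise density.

−83.1 dBm

Sensitivity = −174 + 10 log₁₀(B) + NF + SNR_min
= −174 + 71.73 + 8.51 + 10.7
= −83.06 dBm → −83.1 dBm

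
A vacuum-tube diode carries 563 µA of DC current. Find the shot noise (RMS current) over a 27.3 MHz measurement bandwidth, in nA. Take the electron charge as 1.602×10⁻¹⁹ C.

I_n = √(2qI·B)
2qI·B = 2 × 1.602×10⁻¹⁹ × 5.63×10⁻⁴ × 2.73×10⁷ = 4.92×10⁻¹⁵ A²
I_n = √(4.92×10⁻¹⁵) = 7.02×10⁻⁸ A = 70.2 nA

70.2 nA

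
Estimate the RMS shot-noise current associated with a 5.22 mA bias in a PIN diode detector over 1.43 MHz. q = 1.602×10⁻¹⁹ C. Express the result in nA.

48.9 nA

I_n = √(2qI·B)
2qI·B = 2 × 1.602×10⁻¹⁹ × 5.22×10⁻³ × 1.43×10⁶ = 2.39×10⁻¹⁵ A²
I_n = √(2.39×10⁻¹⁵) = 4.89×10⁻⁸ A = 48.9 nA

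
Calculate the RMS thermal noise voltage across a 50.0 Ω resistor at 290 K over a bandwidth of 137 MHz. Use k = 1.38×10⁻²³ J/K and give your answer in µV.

10.5 µV

V_n = √(4kTRB)
4kTRB = 4 × 1.38×10⁻²³ × 290 × 5.00×10¹ × 1.37×10⁸ = 1.10×10⁻¹⁰ V²
V_n = √(1.10×10⁻¹⁰) = 1.05×10⁻⁵ V = 10.5 µV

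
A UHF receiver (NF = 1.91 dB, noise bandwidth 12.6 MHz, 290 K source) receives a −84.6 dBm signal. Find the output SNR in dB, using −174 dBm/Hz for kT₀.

16.5 dB

Noise floor: N = −174 + 10 log₁₀(B) + NF
10 log₁₀(1.26×10⁷) = 71 dB
N = −174 + 71 + 1.91 = −101.09 dBm
SNR = P_sig − N = −84.6 − (−101.09) = 16.49 dB → 16.5 dB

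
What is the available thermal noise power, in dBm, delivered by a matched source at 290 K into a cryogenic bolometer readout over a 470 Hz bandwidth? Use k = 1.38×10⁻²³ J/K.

−147.3 dBm

P_n = kTB = 1.38×10⁻²³ × 290 × 4.70×10² = 1.88×10⁻¹⁸ W
In dBm: 10 log₁₀(1.88×10⁻¹⁸ / 10⁻³) = −147.3 dBm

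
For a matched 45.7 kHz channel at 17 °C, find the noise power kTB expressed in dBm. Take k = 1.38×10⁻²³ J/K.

T = 17 °C + 273.15 = 290.15 K
P_n = kTB = 1.38×10⁻²³ × 290.15 × 4.57×10⁴ = 1.83×10⁻¹⁶ W
In dBm: 10 log₁₀(1.83×10⁻¹⁶ / 10⁻³) = −127.4 dBm

−127.4 dBm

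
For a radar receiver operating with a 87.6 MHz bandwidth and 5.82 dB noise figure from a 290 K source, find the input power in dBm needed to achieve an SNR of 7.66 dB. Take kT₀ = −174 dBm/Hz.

−81.1 dBm

Sensitivity = −174 + 10 log₁₀(B) + NF + SNR_min
= −174 + 79.43 + 5.82 + 7.66
= −81.09 dBm → −81.1 dBm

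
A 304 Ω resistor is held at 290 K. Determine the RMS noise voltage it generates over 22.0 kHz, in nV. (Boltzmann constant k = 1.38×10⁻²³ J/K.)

327 nV

V_n = √(4kTRB)
4kTRB = 4 × 1.38×10⁻²³ × 290 × 3.04×10² × 2.20×10⁴ = 1.07×10⁻¹³ V²
V_n = √(1.07×10⁻¹³) = 3.27×10⁻⁷ V = 327 nV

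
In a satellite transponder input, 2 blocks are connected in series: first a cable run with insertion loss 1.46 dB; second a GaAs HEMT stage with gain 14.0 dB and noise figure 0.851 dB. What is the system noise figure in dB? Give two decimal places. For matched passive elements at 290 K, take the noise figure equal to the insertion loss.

2.31 dB

Convert to linear (a loss of L dB is a gain of −L dB): F_i = 10^(NF_i/10), G_i = 10^(G_i,dB/10)
  Stage 1: F_1 = 10^(1.46/10) = 1.400, G_1 = 10^(−1.46/10) = 0.7145
  Stage 2: F_2 = 10^(0.851/10) = 1.216, G_2 = 10^(14.0/10) = 25.12
Friis cascade:
  F = 1.400 + (1.216 − 1)/0.7145 = 1.703
NF = 10 log₁₀(1.703) = 2.31 dB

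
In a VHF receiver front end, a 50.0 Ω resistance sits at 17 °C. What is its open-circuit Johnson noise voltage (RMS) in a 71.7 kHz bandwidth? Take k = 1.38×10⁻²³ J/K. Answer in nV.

T = 17 °C + 273.15 = 290.15 K
V_n = √(4kTRB)
4kTRB = 4 × 1.38×10⁻²³ × 290.15 × 5.00×10¹ × 7.17×10⁴ = 5.74×10⁻¹⁴ V²
V_n = √(5.74×10⁻¹⁴) = 2.40×10⁻⁷ V = 240 nV

240 nV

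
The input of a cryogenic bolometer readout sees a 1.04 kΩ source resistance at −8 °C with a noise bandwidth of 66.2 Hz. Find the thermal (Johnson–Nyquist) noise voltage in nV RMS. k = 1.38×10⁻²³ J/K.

T = −8 °C + 273.15 = 265.15 K
V_n = √(4kTRB)
4kTRB = 4 × 1.38×10⁻²³ × 265.15 × 1.04×10³ × 6.62×10¹ = 1.01×10⁻¹⁵ V²
V_n = √(1.01×10⁻¹⁵) = 3.17×10⁻⁸ V = 31.7 nV

31.7 nV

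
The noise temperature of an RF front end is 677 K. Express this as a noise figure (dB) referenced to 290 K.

5.23 dB

F = 1 + T_e/T₀ = 1 + 677/290 = 3.33448
NF = 10 log₁₀(3.33448) = 5.23 dB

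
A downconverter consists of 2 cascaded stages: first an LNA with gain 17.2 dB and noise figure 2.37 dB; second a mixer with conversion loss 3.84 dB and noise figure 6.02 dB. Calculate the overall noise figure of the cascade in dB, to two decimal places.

2.51 dB

Convert to linear (a loss of L dB is a gain of −L dB): F_i = 10^(NF_i/10), G_i = 10^(G_i,dB/10)
  Stage 1: F_1 = 10^(2.37/10) = 1.726, G_1 = 10^(17.2/10) = 52.48
  Stage 2: F_2 = 10^(6.02/10) = 3.999, G_2 = 10^(−3.84/10) = 0.4130
Friis cascade:
  F = 1.726 + (3.999 − 1)/52.48 = 1.783
NF = 10 log₁₀(1.783) = 2.51 dB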